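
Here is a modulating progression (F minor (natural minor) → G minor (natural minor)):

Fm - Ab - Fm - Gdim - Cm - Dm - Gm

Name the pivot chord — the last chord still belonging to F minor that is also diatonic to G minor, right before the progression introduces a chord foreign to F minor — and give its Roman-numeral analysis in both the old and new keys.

Chords diatonic to F minor: Fm, Gdim, Ab, Bbm, Cm, Db, Eb.
Reading the progression, the first chord not in that set is Dm, so the modulation leaves F minor there.
The chord immediately before Dm is Cm, which is diatonic to both keys: v in F minor and iv in G minor.

Cm — v in F minor, iv in G minor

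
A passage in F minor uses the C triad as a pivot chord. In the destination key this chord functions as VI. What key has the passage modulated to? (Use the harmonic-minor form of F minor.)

E minor

The numeral VI denotes a major triad on scale degree 6. With C on degree 6, the tonic of the new key is E.
Degree 6 carries a major triad in minor keys, so the destination is E minor.
Check: the diatonic triads of E minor (natural minor) are Em (i), F#dim (ii°), G (III), Am (iv), Bm (v), C (VI), D (VII) — C is indeed VI.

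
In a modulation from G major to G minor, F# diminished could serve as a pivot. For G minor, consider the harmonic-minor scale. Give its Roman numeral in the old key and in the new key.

The scale of G major is G A B C D E F#; F# is degree 7, and the triad built there (F#-A-C) is diminished, so it is vii°.
The scale of G minor (harmonic minor) is G A Bb C D Eb F#; F# is degree 7, and the triad built there (F#-A-C) is diminished, so it is vii°.

vii° in G major; vii° in G minor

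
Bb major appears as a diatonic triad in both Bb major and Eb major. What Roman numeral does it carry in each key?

The scale of Bb major is Bb C D Eb F G A; Bb is degree 1, and the triad built there (Bb-D-F) is major, so it is I.
The scale of Eb major is Eb F G Ab Bb C D; Bb is degree 5, and the triad built there (Bb-D-F) is major, so it is V.

I in Bb major; V in Eb major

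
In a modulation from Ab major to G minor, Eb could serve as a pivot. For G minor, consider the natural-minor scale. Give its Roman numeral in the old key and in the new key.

The scale of Ab major is Ab Bb C Db Eb F G; Eb is degree 5, and the triad built there (Eb-G-Bb) is major, so it is V.
The scale of G minor (natural minor) is G A Bb C D Eb F; Eb is degree 6, and the triad built there (Eb-G-Bb) is major, so it is VI.

V in Ab major; VI in G minor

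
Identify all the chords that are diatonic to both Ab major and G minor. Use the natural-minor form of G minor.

Cm, Eb

Triads in Ab major: Ab major (I), Bb minor (ii), C minor (iii), Db major (IV), Eb major (V), F minor (vi), G diminished (vii°).
Triads in G minor (natural minor): G minor (i), A diminished (ii°), Bb major (III), C minor (iv), D minor (v), Eb major (VI), F major (VII).
Shared triads with their functions: C minor (iii in Ab major, iv in G minor); Eb major (V in Ab major, VI in G minor).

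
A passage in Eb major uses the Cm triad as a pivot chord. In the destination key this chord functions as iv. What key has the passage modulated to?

The numeral iv denotes a minor triad on scale degree 4. With C on degree 4, the tonic of the new key is G.
Degree 4 carries a minor triad in minor keys, so the destination is G minor.
Check: the diatonic triads of G minor (natural minor) are Gm (i), Adim (ii°), Bb (III), Cm (iv), Dm (v), Eb (VI), F (VII) — Cm is indeed iv.

G minor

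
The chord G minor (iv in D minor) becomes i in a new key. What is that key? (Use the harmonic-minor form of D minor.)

G minor

The numeral i denotes a minor triad on scale degree 1. With G on degree 1, the tonic of the new key is G.
Degree 1 carries a minor triad in minor keys, so the destination is G minor.
Check: the diatonic triads of G minor (natural minor) are Gm (i), Adim (ii°), Bb (III), Cm (iv), Dm (v), Eb (VI), F (VII) — G minor is indeed i.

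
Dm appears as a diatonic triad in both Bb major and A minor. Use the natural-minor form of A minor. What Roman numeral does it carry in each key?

The scale of Bb major is Bb C D Eb F G A; D is degree 3, and the triad built there (D-F-A) is minor, so it is iii.
The scale of A minor (natural minor) is A B C D E F G; D is degree 4, and the triad built there (D-F-A) is minor, so it is iv.

iii in Bb major; iv in A minor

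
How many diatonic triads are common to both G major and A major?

Diatonic triads of G major: G major (I), A minor (ii), B minor (iii), C major (IV), D major (V), E minor (vi), F# diminished (vii°).
Diatonic triads of A major: A major (I), B minor (ii), C# minor (iii), D major (IV), E major (V), F# minor (vi), G# diminished (vii°).
Matching root and quality in both lists: B minor, D major.
That gives 2 common triads.

2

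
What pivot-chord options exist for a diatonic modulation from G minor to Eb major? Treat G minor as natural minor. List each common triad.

Gm, Bb, Cm, Eb

Triads in G minor (natural minor): Gm (i), Adim (ii°), Bb (III), Cm (iv), Dm (v), Eb (VI), F (VII).
Triads in Eb major: Eb (I), Fm (ii), Gm (iii), Ab (IV), Bb (V), Cm (vi), Ddim (vii°).
Shared triads with their functions: Gm (i in G minor, iii in Eb major); Bb (III in G minor, V in Eb major); Cm (iv in G minor, vi in Eb major); Eb (VI in G minor, I in Eb major).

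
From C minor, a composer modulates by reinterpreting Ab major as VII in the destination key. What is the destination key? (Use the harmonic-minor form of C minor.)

The numeral VII denotes a major triad on scale degree 7. With Ab on degree 7, the tonic of the new key is Bb.
Degree 7 carries a major triad in natural-minor keys, so the destination is Bb minor.
Check: the diatonic triads of Bb minor (natural minor) are Bbm (i), Cdim (ii°), Db (III), Ebm (iv), Fm (v), Gb (VI), Ab (VII) — Ab major is indeed VII.

Bb minor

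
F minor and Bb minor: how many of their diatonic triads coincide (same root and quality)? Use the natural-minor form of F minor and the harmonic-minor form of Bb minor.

1

Diatonic triads of F minor (natural minor): Fm (i), Gdim (ii°), Ab (III), Bbm (iv), Cm (v), Db (VI), Eb (VII).
Diatonic triads of Bb minor (harmonic minor): Bbm (i), Cdim (ii°), Dbaug (III+), Ebm (iv), F (V), Gb (VI), Adim (vii°).
Matching root and quality in both lists: Bbm.
That gives 1 common triad.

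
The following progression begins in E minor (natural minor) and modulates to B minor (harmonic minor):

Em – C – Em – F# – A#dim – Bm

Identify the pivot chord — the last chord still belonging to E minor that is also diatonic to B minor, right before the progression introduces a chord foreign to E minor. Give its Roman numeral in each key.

Chords diatonic to E minor: Em, F#dim, G, Am, Bm, C, D.
Reading the progression, the first chord not in that set is F#, so the modulation leaves E minor there.
The chord immediately before F# is Em, which is diatonic to both keys: i in E minor and iv in B minor.

Em — i in E minor, iv in B minor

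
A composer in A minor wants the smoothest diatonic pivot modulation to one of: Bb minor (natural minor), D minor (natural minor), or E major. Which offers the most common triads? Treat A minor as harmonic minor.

Triads of A minor (harmonic minor): Am (i), Bdim (ii°), Caug (III+), Dm (iv), E (V), F (VI), G#dim (vii°).
Bb minor (natural minor) shares 0: none.
D minor (natural minor) shares 3: Am, Dm, F.
E major shares 1: E.
The most common triads (3) are shared with D minor.

D minor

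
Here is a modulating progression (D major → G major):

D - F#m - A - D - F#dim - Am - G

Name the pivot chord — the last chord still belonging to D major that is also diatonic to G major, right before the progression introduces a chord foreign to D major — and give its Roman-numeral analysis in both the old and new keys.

Chords diatonic to D major: D, Em, F#m, G, A, Bm, C#dim.
Reading the progression, the first chord not in that set is F#dim, so the modulation leaves D major there.
The chord immediately before F#dim is D, which is diatonic to both keys: I in D major and V in G major.

D — I in D major, V in G major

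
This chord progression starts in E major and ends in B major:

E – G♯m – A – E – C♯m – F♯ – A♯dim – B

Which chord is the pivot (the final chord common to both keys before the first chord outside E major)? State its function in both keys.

Chords diatonic to E major: E, F♯m, G♯m, A, B, C♯m, D♯dim.
Reading the progression, the first chord not in that set is F♯, so the modulation leaves E major there.
The chord immediately before F♯ is C♯m, which is diatonic to both keys: vi in E major and ii in B major.

C♯m — vi in E major, ii in B major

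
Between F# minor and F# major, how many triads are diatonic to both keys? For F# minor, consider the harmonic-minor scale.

Diatonic triads of F# minor (harmonic minor): F#m (i), G#dim (ii°), Aaug (III+), Bm (iv), C# (V), D (VI), E#dim (vii°).
Diatonic triads of F# major: F# (I), G#m (ii), A#m (iii), B (IV), C# (V), D#m (vi), E#dim (vii°).
Matching root and quality in both lists: C#, E#dim.
That gives 2 common triads.

2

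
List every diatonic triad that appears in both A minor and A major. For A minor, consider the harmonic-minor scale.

E, G#dim

Triads in A minor (harmonic minor): A minor (i), B diminished (ii°), C augmented (III+), D minor (iv), E major (V), F major (VI), G# diminished (vii°).
Triads in A major: A major (I), B minor (ii), C# minor (iii), D major (IV), E major (V), F# minor (vi), G# diminished (vii°).
Shared triads with their functions: E major (V in A minor, V in A major); G# diminished (vii° in A minor, vii° in A major).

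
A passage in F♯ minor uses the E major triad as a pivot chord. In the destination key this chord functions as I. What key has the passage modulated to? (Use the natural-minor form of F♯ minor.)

E major

The numeral I denotes a major triad on scale degree 1. With E on degree 1, the tonic of the new key is E.
Degree 1 carries a major triad in major keys, so the destination is E major.
Check: the diatonic triads of E major are E (I), F♯m (ii), G♯m (iii), A (IV), B (V), C♯m (vi), D♯dim (vii°) — E major is indeed I.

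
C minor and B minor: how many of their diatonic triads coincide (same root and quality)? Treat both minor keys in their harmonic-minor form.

1

Diatonic triads of C minor (harmonic minor): C minor (i), D diminished (ii°), Eb augmented (III+), F minor (iv), G major (V), Ab major (VI), B diminished (vii°).
Diatonic triads of B minor (harmonic minor): B minor (i), C# diminished (ii°), D augmented (III+), E minor (iv), F# major (V), G major (VI), A# diminished (vii°).
Matching root and quality in both lists: G major.
That gives 1 common triad.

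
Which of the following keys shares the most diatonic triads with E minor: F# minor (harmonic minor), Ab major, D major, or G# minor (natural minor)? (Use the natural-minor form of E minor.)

D major

Triads of E minor (natural minor): Em (i), F#dim (ii°), G (III), Am (iv), Bm (v), C (VI), D (VII).
F# minor (harmonic minor) shares 2: Bm, D.
Ab major shares 0: none.
D major shares 4: Em, G, Bm, D.
G# minor (natural minor) shares 0: none.
The most common triads (4) are shared with D major.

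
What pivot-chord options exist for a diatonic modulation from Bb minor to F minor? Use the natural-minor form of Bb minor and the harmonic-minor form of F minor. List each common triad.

Triads in Bb minor (natural minor): Bbm (i), Cdim (ii°), Db (III), Ebm (iv), Fm (v), Gb (VI), Ab (VII).
Triads in F minor (harmonic minor): Fm (i), Gdim (ii°), Abaug (III+), Bbm (iv), C (V), Db (VI), Edim (vii°).
Shared triads with their functions: Bbm (i in Bb minor, iv in F minor); Db (III in Bb minor, VI in F minor); Fm (v in Bb minor, i in F minor).

Bbm, Db, Fm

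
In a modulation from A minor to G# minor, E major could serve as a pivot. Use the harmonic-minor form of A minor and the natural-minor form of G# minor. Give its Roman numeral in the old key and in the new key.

V in A minor; VI in G# minor

The scale of A minor (harmonic minor) is A B C D E F G#; E is degree 5, and the triad built there (E-G#-B) is major, so it is V.
The scale of G# minor (natural minor) is G# A# B C# D# E F#; E is degree 6, and the triad built there (E-G#-B) is major, so it is VI.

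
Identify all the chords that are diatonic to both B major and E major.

B, C#m, E, G#m

Triads in B major: B (I), C#m (ii), D#m (iii), E (IV), F# (V), G#m (vi), A#dim (vii°).
Triads in E major: E (I), F#m (ii), G#m (iii), A (IV), B (V), C#m (vi), D#dim (vii°).
Shared triads with their functions: B (I in B major, V in E major); C#m (ii in B major, vi in E major); E (IV in B major, I in E major); G#m (vi in B major, iii in E major).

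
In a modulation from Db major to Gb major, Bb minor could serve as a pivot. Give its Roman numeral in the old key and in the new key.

The scale of Db major is Db Eb F Gb Ab Bb C; Bb is degree 6, and the triad built there (Bb-Db-F) is minor, so it is vi.
The scale of Gb major is Gb Ab Bb Cb Db Eb F; Bb is degree 3, and the triad built there (Bb-Db-F) is minor, so it is iii.

vi in Db major; iii in Gb major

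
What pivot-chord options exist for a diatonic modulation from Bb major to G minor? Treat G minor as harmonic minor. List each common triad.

Cm, Eb, Gm, Adim

Triads in Bb major: Bb (I), Cm (ii), Dm (iii), Eb (IV), F (V), Gm (vi), Adim (vii°).
Triads in G minor (harmonic minor): Gm (i), Adim (ii°), Bbaug (III+), Cm (iv), D (V), Eb (VI), F#dim (vii°).
Shared triads with their functions: Cm (ii in Bb major, iv in G minor); Eb (IV in Bb major, VI in G minor); Gm (vi in Bb major, i in G minor); Adim (vii° in Bb major, ii° in G minor).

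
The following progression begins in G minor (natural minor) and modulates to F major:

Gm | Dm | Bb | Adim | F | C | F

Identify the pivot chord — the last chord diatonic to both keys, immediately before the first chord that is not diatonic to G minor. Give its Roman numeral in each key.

Chords diatonic to G minor: Gm, Adim, Bb, Cm, Dm, Eb, F.
Reading the progression, the first chord not in that set is C, so the modulation leaves G minor there.
The chord immediately before C is F, which is diatonic to both keys: VII in G minor and I in F major.

F — VII in G minor, I in F major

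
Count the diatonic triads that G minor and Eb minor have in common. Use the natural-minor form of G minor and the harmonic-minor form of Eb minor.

Diatonic triads of G minor (natural minor): Gm (i), Adim (ii°), Bb (III), Cm (iv), Dm (v), Eb (VI), F (VII).
Diatonic triads of Eb minor (harmonic minor): Ebm (i), Fdim (ii°), Gbaug (III+), Abm (iv), Bb (V), Cb (VI), Ddim (vii°).
Matching root and quality in both lists: Bb.
That gives 1 common triad.

1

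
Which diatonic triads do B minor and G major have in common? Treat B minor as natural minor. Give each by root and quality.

Bm, D, Em, G

Triads in B minor (natural minor): Bm (i), C#dim (ii°), D (III), Em (iv), F#m (v), G (VI), A (VII).
Triads in G major: G (I), Am (ii), Bm (iii), C (IV), D (V), Em (vi), F#dim (vii°).
Shared triads with their functions: Bm (i in B minor, iii in G major); D (III in B minor, V in G major); Em (iv in B minor, vi in G major); G (VI in B minor, I in G major).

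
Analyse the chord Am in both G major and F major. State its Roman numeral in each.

The scale of G major is G A B C D E F#; A is degree 2, and the triad built there (A-C-E) is minor, so it is ii.
The scale of F major is F G A Bb C D E; A is degree 3, and the triad built there (A-C-E) is minor, so it is iii.

ii in G major; iii in F major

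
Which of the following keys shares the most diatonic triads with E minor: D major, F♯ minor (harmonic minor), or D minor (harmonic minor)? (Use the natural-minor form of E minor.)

Triads of E minor (natural minor): E minor (i), F♯ diminished (ii°), G major (III), A minor (iv), B minor (v), C major (VI), D major (VII).
D major shares 4: Em, G, Bm, D.
F♯ minor (harmonic minor) shares 2: Bm, D.
D minor (harmonic minor) shares 0: none.
The most common triads (4) are shared with D major.

D major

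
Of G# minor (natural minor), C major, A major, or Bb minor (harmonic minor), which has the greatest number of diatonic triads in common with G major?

C major

Triads of G major: G major (I), A minor (ii), B minor (iii), C major (IV), D major (V), E minor (vi), F# diminished (vii°).
G# minor (natural minor) shares 0: none.
C major shares 4: G, Am, C, Em.
A major shares 2: Bm, D.
Bb minor (harmonic minor) shares 0: none.
The most common triads (4) are shared with C major.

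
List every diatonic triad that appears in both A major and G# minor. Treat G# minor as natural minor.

C#m, E

Triads in A major: A (I), Bm (ii), C#m (iii), D (IV), E (V), F#m (vi), G#dim (vii°).
Triads in G# minor (natural minor): G#m (i), A#dim (ii°), B (III), C#m (iv), D#m (v), E (VI), F# (VII).
Shared triads with their functions: C#m (iii in A major, iv in G# minor); E (V in A major, VI in G# minor).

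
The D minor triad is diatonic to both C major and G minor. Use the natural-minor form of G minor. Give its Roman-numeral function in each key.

The scale of C major is C D E F G A B; D is degree 2, and the triad built there (D-F-A) is minor, so it is ii.
The scale of G minor (natural minor) is G A Bb C D Eb F; D is degree 5, and the triad built there (D-F-A) is minor, so it is v.

ii in C major; v in G minor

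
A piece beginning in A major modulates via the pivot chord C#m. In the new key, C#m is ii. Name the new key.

B major

The numeral ii denotes a minor triad on scale degree 2. With C# on degree 2, the tonic of the new key is B.
Degree 2 carries a minor triad in major keys, so the destination is B major.
Check: the diatonic triads of B major are B (I), C#m (ii), D#m (iii), E (IV), F# (V), G#m (vi), A#dim (vii°) — C#m is indeed ii.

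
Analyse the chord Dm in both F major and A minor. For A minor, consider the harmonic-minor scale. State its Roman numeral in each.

vi in F major; iv in A minor

The scale of F major is F G A Bb C D E; D is degree 6, and the triad built there (D-F-A) is minor, so it is vi.
The scale of A minor (harmonic minor) is A B C D E F G#; D is degree 4, and the triad built there (D-F-A) is minor, so it is iv.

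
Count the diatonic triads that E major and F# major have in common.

Diatonic triads of E major: E (I), F#m (ii), G#m (iii), A (IV), B (V), C#m (vi), D#dim (vii°).
Diatonic triads of F# major: F# (I), G#m (ii), A#m (iii), B (IV), C# (V), D#m (vi), E#dim (vii°).
Matching root and quality in both lists: G#m, B.
That gives 2 common triads.

2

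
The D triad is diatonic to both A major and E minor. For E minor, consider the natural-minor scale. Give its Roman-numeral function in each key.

IV in A major; VII in E minor

The scale of A major is A B C# D E F# G#; D is degree 4, and the triad built there (D-F#-A) is major, so it is IV.
The scale of E minor (natural minor) is E F# G A B C D; D is degree 7, and the triad built there (D-F#-A) is major, so it is VII.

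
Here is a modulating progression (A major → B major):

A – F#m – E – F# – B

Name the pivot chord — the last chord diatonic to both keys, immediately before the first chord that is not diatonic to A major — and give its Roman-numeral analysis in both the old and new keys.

Chords diatonic to A major: A, Bm, C#m, D, E, F#m, G#dim.
Reading the progression, the first chord not in that set is F#, so the modulation leaves A major there.
The chord immediately before F# is E, which is diatonic to both keys: V in A major and IV in B major.

E — V in A major, IV in B major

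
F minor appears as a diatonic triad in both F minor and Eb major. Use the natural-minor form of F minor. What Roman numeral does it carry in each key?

The scale of F minor (natural minor) is F G Ab Bb C Db Eb; F is degree 1, and the triad built there (F-Ab-C) is minor, so it is i.
The scale of Eb major is Eb F G Ab Bb C D; F is degree 2, and the triad built there (F-Ab-C) is minor, so it is ii.

i in F minor; ii in Eb major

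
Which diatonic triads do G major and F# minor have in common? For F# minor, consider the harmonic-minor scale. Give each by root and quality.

Triads in G major: G major (I), A minor (ii), B minor (iii), C major (IV), D major (V), E minor (vi), F# diminished (vii°).
Triads in F# minor (harmonic minor): F# minor (i), G# diminished (ii°), A augmented (III+), B minor (iv), C# major (V), D major (VI), E# diminished (vii°).
Shared triads with their functions: B minor (iii in G major, iv in F# minor); D major (V in G major, VI in F# minor).

Bm, D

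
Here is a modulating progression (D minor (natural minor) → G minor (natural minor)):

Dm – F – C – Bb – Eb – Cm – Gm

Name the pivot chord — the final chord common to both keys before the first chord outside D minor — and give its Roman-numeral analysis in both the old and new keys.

Chords diatonic to D minor: Dm, Edim, F, Gm, Am, Bb, C.
Reading the progression, the first chord not in that set is Eb, so the modulation leaves D minor there.
The chord immediately before Eb is Bb, which is diatonic to both keys: VI in D minor and III in G minor.

Bb — VI in D minor, III in G minor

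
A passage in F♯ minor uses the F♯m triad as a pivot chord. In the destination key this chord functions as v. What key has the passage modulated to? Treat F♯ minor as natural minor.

The numeral v denotes a minor triad on scale degree 5. With F♯ on degree 5, the tonic of the new key is B.
Degree 5 carries a minor triad in natural-minor keys, so the destination is B minor.
Check: the diatonic triads of B minor (natural minor) are Bm (i), C♯dim (ii°), D (III), Em (iv), F♯m (v), G (VI), A (VII) — F♯m is indeed v.

B minor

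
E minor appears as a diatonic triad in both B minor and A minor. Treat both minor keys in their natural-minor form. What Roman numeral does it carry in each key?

iv in B minor; v in A minor

The scale of B minor (natural minor) is B C# D E F# G A; E is degree 4, and the triad built there (E-G-B) is minor, so it is iv.
The scale of A minor (natural minor) is A B C D E F G; E is degree 5, and the triad built there (E-G-B) is minor, so it is v.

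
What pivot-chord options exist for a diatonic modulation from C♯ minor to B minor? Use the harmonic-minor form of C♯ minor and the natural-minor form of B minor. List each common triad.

Triads in C♯ minor (harmonic minor): C♯m (i), D♯dim (ii°), Eaug (III+), F♯m (iv), G♯ (V), A (VI), B♯dim (vii°).
Triads in B minor (natural minor): Bm (i), C♯dim (ii°), D (III), Em (iv), F♯m (v), G (VI), A (VII).
Shared triads with their functions: F♯m (iv in C♯ minor, v in B minor); A (VI in C♯ minor, VII in B minor).

F♯m, A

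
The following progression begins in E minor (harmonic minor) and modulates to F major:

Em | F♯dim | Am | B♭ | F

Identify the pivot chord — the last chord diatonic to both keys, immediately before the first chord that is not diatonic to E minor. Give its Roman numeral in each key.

Am — iv in E minor, iii in F major

Chords diatonic to E minor: Em, F♯dim, Gaug, Am, B, C, D♯dim.
Reading the progression, the first chord not in that set is B♭, so the modulation leaves E minor there.
The chord immediately before B♭ is Am, which is diatonic to both keys: iv in E minor and iii in F major.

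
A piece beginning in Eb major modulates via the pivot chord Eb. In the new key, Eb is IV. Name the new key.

The numeral IV denotes a major triad on scale degree 4. With Eb on degree 4, the tonic of the new key is Bb.
Degree 4 carries a major triad in major keys, so the destination is Bb major.
Check: the diatonic triads of Bb major are Bb (I), Cm (ii), Dm (iii), Eb (IV), F (V), Gm (vi), Adim (vii°) — Eb is indeed IV.

Bb major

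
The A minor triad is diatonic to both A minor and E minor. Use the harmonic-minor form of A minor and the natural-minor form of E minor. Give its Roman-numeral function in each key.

i in A minor; iv in E minor

The scale of A minor (harmonic minor) is A B C D E F G#; A is degree 1, and the triad built there (A-C-E) is minor, so it is i.
The scale of E minor (natural minor) is E F# G A B C D; A is degree 4, and the triad built there (A-C-E) is minor, so it is iv.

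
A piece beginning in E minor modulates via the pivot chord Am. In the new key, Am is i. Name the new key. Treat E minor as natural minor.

The numeral i denotes a minor triad on scale degree 1. With A on degree 1, the tonic of the new key is A.
Degree 1 carries a minor triad in minor keys, so the destination is A minor.
Check: the diatonic triads of A minor (natural minor) are Am (i), Bdim (ii°), C (III), Dm (iv), Em (v), F (VI), G (VII) — Am is indeed i.

A minor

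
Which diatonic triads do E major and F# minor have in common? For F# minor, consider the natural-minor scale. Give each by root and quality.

Triads in E major: E (I), F#m (ii), G#m (iii), A (IV), B (V), C#m (vi), D#dim (vii°).
Triads in F# minor (natural minor): F#m (i), G#dim (ii°), A (III), Bm (iv), C#m (v), D (VI), E (VII).
Shared triads with their functions: E (I in E major, VII in F# minor); F#m (ii in E major, i in F# minor); A (IV in E major, III in F# minor); C#m (vi in E major, v in F# minor).

E, F#m, A, C#m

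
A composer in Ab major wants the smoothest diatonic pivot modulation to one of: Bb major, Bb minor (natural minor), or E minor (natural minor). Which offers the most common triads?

Bb minor

Triads of Ab major: Ab (I), Bbm (ii), Cm (iii), Db (IV), Eb (V), Fm (vi), Gdim (vii°).
Bb major shares 2: Cm, Eb.
Bb minor (natural minor) shares 4: Ab, Bbm, Db, Fm.
E minor (natural minor) shares 0: none.
The most common triads (4) are shared with Bb minor.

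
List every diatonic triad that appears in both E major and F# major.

Triads in E major: E major (I), F# minor (ii), G# minor (iii), A major (IV), B major (V), C# minor (vi), D# diminished (vii°).
Triads in F# major: F# major (I), G# minor (ii), A# minor (iii), B major (IV), C# major (V), D# minor (vi), E# diminished (vii°).
Shared triads with their functions: G# minor (iii in E major, ii in F# major); B major (V in E major, IV in F# major).

G#m, B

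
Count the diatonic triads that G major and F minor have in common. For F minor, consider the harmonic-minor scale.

Diatonic triads of G major: G (I), Am (ii), Bm (iii), C (IV), D (V), Em (vi), F#dim (vii°).
Diatonic triads of F minor (harmonic minor): Fm (i), Gdim (ii°), Abaug (III+), Bbm (iv), C (V), Db (VI), Edim (vii°).
Matching root and quality in both lists: C.
That gives 1 common triad.

1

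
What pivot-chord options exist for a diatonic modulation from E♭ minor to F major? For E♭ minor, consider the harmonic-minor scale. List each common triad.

B♭

Triads in E♭ minor (harmonic minor): E♭m (i), Fdim (ii°), G♭aug (III+), A♭m (iv), B♭ (V), C♭ (VI), Ddim (vii°).
Triads in F major: F (I), Gm (ii), Am (iii), B♭ (IV), C (V), Dm (vi), Edim (vii°).
Shared triads with their functions: B♭ (V in E♭ minor, IV in F major).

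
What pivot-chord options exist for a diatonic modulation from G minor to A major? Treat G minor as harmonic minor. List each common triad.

Triads in G minor (harmonic minor): Gm (i), Adim (ii°), B♭aug (III+), Cm (iv), D (V), E♭ (VI), F♯dim (vii°).
Triads in A major: A (I), Bm (ii), C♯m (iii), D (IV), E (V), F♯m (vi), G♯dim (vii°).
Shared triads with their functions: D (V in G minor, IV in A major).

D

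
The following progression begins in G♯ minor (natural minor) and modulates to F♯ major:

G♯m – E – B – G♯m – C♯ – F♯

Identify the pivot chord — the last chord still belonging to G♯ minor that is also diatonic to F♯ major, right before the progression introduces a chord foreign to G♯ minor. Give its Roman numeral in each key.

G♯m — i in G♯ minor, ii in F♯ major

Chords diatonic to G♯ minor: G♯m, A♯dim, B, C♯m, D♯m, E, F♯.
Reading the progression, the first chord not in that set is C♯, so the modulation leaves G♯ minor there.
The chord immediately before C♯ is G♯m, which is diatonic to both keys: i in G♯ minor and ii in F♯ major.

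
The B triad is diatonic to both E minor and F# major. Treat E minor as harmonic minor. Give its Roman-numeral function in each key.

The scale of E minor (harmonic minor) is E F# G A B C D#; B is degree 5, and the triad built there (B-D#-F#) is major, so it is V.
The scale of F# major is F# G# A# B C# D# E#; B is degree 4, and the triad built there (B-D#-F#) is major, so it is IV.

V in E minor; IV in F# major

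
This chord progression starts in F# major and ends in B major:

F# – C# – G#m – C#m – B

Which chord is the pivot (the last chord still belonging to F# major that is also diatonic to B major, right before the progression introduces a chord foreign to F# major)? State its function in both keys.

G#m — ii in F# major, vi in B major

Chords diatonic to F# major: F#, G#m, A#m, B, C#, D#m, E#dim.
Reading the progression, the first chord not in that set is C#m, so the modulation leaves F# major there.
The chord immediately before C#m is G#m, which is diatonic to both keys: ii in F# major and vi in B major.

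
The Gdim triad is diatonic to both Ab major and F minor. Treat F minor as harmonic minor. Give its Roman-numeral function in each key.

vii° in Ab major; ii° in F minor

The scale of Ab major is Ab Bb C Db Eb F G; G is degree 7, and the triad built there (G-Bb-Db) is diminished, so it is vii°.
The scale of F minor (harmonic minor) is F G Ab Bb C Db E; G is degree 2, and the triad built there (G-Bb-Db) is diminished, so it is ii°.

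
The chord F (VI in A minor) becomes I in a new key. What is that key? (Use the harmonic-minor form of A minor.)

F major

The numeral I denotes a major triad on scale degree 1. With F on degree 1, the tonic of the new key is F.
Degree 1 carries a major triad in major keys, so the destination is F major.
Check: the diatonic triads of F major are F (I), Gm (ii), Am (iii), Bb (IV), C (V), Dm (vi), Edim (vii°) — F is indeed I.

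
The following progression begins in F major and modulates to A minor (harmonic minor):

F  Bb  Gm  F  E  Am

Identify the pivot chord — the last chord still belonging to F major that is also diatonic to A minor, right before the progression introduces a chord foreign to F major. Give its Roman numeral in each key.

Chords diatonic to F major: F, Gm, Am, Bb, C, Dm, Edim.
Reading the progression, the first chord not in that set is E, so the modulation leaves F major there.
The chord immediately before E is F, which is diatonic to both keys: I in F major and VI in A minor.

F — I in F major, VI in A minor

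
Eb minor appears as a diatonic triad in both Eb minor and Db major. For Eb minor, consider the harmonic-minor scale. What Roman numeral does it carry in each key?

The scale of Eb minor (harmonic minor) is Eb F Gb Ab Bb Cb D; Eb is degree 1, and the triad built there (Eb-Gb-Bb) is minor, so it is i.
The scale of Db major is Db Eb F Gb Ab Bb C; Eb is degree 2, and the triad built there (Eb-Gb-Bb) is minor, so it is ii.

i in Eb minor; ii in Db major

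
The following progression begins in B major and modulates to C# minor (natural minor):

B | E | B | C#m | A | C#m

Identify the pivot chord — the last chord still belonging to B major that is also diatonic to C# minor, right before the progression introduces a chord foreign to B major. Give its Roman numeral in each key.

Chords diatonic to B major: B, C#m, D#m, E, F#, G#m, A#dim.
Reading the progression, the first chord not in that set is A, so the modulation leaves B major there.
The chord immediately before A is C#m, which is diatonic to both keys: ii in B major and i in C# minor.

C#m — ii in B major, i in C# minor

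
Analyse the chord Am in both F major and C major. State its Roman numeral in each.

The scale of F major is F G A Bb C D E; A is degree 3, and the triad built there (A-C-E) is minor, so it is iii.
The scale of C major is C D E F G A B; A is degree 6, and the triad built there (A-C-E) is minor, so it is vi.

iii in F major; vi in C major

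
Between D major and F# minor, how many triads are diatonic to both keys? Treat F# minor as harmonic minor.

Diatonic triads of D major: D (I), Em (ii), F#m (iii), G (IV), A (V), Bm (vi), C#dim (vii°).
Diatonic triads of F# minor (harmonic minor): F#m (i), G#dim (ii°), Aaug (III+), Bm (iv), C# (V), D (VI), E#dim (vii°).
Matching root and quality in both lists: D, F#m, Bm.
That gives 3 common triads.

3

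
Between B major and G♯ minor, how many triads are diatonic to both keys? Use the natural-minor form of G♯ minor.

7

Diatonic triads of B major: B (I), C♯m (ii), D♯m (iii), E (IV), F♯ (V), G♯m (vi), A♯dim (vii°).
Diatonic triads of G♯ minor (natural minor): G♯m (i), A♯dim (ii°), B (III), C♯m (iv), D♯m (v), E (VI), F♯ (VII).
Matching root and quality in both lists: B, C♯m, D♯m, E, F♯, G♯m, A♯dim.
That gives 7 common triads.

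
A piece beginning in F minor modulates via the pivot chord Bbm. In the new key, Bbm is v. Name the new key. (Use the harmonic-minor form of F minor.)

Eb minor

The numeral v denotes a minor triad on scale degree 5. With Bb on degree 5, the tonic of the new key is Eb.
Degree 5 carries a minor triad in natural-minor keys, so the destination is Eb minor.
Check: the diatonic triads of Eb minor (natural minor) are Ebm (i), Fdim (ii°), Gb (III), Abm (iv), Bbm (v), Cb (VI), Db (VII) — Bbm is indeed v.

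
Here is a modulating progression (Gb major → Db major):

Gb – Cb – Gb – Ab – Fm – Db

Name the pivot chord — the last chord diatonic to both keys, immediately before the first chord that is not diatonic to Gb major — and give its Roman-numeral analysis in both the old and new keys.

Chords diatonic to Gb major: Gb, Abm, Bbm, Cb, Db, Ebm, Fdim.
Reading the progression, the first chord not in that set is Ab, so the modulation leaves Gb major there.
The chord immediately before Ab is Gb, which is diatonic to both keys: I in Gb major and IV in Db major.

Gb — I in Gb major, IV in Db major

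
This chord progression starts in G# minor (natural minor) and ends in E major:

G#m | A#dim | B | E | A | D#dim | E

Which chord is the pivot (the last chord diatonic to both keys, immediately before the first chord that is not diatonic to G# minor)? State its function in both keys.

E — VI in G# minor, I in E major

Chords diatonic to G# minor: G#m, A#dim, B, C#m, D#m, E, F#.
Reading the progression, the first chord not in that set is A, so the modulation leaves G# minor there.
The chord immediately before A is E, which is diatonic to both keys: VI in G# minor and I in E major.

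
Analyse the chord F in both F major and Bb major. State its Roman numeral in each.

I in F major; V in Bb major

The scale of F major is F G A Bb C D E; F is degree 1, and the triad built there (F-A-C) is major, so it is I.
The scale of Bb major is Bb C D Eb F G A; F is degree 5, and the triad built there (F-A-C) is major, so it is V.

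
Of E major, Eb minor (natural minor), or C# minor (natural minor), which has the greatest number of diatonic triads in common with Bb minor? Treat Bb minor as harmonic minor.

Eb minor

Triads of Bb minor (harmonic minor): Bb minor (i), C diminished (ii°), Db augmented (III+), Eb minor (iv), F major (V), Gb major (VI), A diminished (vii°).
E major shares 0: none.
Eb minor (natural minor) shares 3: Bbm, Ebm, Gb.
C# minor (natural minor) shares 0: none.
The most common triads (3) are shared with Eb minor.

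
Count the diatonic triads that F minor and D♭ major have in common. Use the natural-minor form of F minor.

4

Diatonic triads of F minor (natural minor): F minor (i), G diminished (ii°), A♭ major (III), B♭ minor (iv), C minor (v), D♭ major (VI), E♭ major (VII).
Diatonic triads of D♭ major: D♭ major (I), E♭ minor (ii), F minor (iii), G♭ major (IV), A♭ major (V), B♭ minor (vi), C diminished (vii°).
Matching root and quality in both lists: F minor, A♭ major, B♭ minor, D♭ major.
That gives 4 common triads.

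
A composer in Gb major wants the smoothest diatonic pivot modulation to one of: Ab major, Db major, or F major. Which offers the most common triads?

Triads of Gb major: Gb major (I), Ab minor (ii), Bb minor (iii), Cb major (IV), Db major (V), Eb minor (vi), F diminished (vii°).
Ab major shares 2: Bbm, Db.
Db major shares 4: Gb, Bbm, Db, Ebm.
F major shares 0: none.
The most common triads (4) are shared with Db major.

Db major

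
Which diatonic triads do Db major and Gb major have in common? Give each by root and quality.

Db, Ebm, Gb, Bbm

Triads in Db major: Db (I), Ebm (ii), Fm (iii), Gb (IV), Ab (V), Bbm (vi), Cdim (vii°).
Triads in Gb major: Gb (I), Abm (ii), Bbm (iii), Cb (IV), Db (V), Ebm (vi), Fdim (vii°).
Shared triads with their functions: Db (I in Db major, V in Gb major); Ebm (ii in Db major, vi in Gb major); Gb (IV in Db major, I in Gb major); Bbm (vi in Db major, iii in Gb major).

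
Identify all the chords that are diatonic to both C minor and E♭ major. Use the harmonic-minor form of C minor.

Triads in C minor (harmonic minor): Cm (i), Ddim (ii°), E♭aug (III+), Fm (iv), G (V), A♭ (VI), Bdim (vii°).
Triads in E♭ major: E♭ (I), Fm (ii), Gm (iii), A♭ (IV), B♭ (V), Cm (vi), Ddim (vii°).
Shared triads with their functions: Cm (i in C minor, vi in E♭ major); Ddim (ii° in C minor, vii° in E♭ major); Fm (iv in C minor, ii in E♭ major); A♭ (VI in C minor, IV in E♭ major).

Cm, Ddim, Fm, A♭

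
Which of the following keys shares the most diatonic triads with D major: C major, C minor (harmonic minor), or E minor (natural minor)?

E minor

Triads of D major: D major (I), E minor (ii), F♯ minor (iii), G major (IV), A major (V), B minor (vi), C♯ diminished (vii°).
C major shares 2: Em, G.
C minor (harmonic minor) shares 1: G.
E minor (natural minor) shares 4: D, Em, G, Bm.
The most common triads (4) are shared with E minor.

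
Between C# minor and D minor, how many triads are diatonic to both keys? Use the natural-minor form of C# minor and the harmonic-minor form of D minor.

1

Diatonic triads of C# minor (natural minor): C#m (i), D#dim (ii°), E (III), F#m (iv), G#m (v), A (VI), B (VII).
Diatonic triads of D minor (harmonic minor): Dm (i), Edim (ii°), Faug (III+), Gm (iv), A (V), Bb (VI), C#dim (vii°).
Matching root and quality in both lists: A.
That gives 1 common triad.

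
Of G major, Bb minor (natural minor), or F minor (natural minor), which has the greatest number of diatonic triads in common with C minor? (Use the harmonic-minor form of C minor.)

F minor

Triads of C minor (harmonic minor): Cm (i), Ddim (ii°), Ebaug (III+), Fm (iv), G (V), Ab (VI), Bdim (vii°).
G major shares 1: G.
Bb minor (natural minor) shares 2: Fm, Ab.
F minor (natural minor) shares 3: Cm, Fm, Ab.
The most common triads (3) are shared with F minor.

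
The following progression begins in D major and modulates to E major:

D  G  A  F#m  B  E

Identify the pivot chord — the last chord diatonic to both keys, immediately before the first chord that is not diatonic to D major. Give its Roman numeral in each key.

F#m — iii in D major, ii in E major

Chords diatonic to D major: D, Em, F#m, G, A, Bm, C#dim.
Reading the progression, the first chord not in that set is B, so the modulation leaves D major there.
The chord immediately before B is F#m, which is diatonic to both keys: iii in D major and ii in E major.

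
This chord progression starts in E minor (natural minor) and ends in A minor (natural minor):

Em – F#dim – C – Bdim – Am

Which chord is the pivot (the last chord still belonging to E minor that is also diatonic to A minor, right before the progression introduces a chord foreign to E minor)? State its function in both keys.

C — VI in E minor, III in A minor

Chords diatonic to E minor: Em, F#dim, G, Am, Bm, C, D.
Reading the progression, the first chord not in that set is Bdim, so the modulation leaves E minor there.
The chord immediately before Bdim is C, which is diatonic to both keys: VI in E minor and III in A minor.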